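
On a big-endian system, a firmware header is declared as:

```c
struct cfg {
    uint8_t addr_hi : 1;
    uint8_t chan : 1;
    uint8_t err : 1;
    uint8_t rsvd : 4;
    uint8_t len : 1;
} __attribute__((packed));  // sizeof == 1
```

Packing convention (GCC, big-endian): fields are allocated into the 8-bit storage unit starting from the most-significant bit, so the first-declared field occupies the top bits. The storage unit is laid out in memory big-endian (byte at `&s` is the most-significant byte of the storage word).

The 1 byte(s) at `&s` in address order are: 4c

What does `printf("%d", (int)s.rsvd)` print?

6

[0]=0x4c (big-endian) → word 0x4c
addr_hi:1 @ bit 7 → (0x4c>>7)&0x1 = 0x0
chan:1 @ bit 6 → (0x4c>>6)&0x1 = 0x1
err:1 @ bit 5 → (0x4c>>5)&0x1 = 0x0
rsvd:4 @ bit 1 → (0x4c>>1)&0xf = 0x6  ←
len:1 @ bit 0 → (0x4c>>0)&0x1 = 0x0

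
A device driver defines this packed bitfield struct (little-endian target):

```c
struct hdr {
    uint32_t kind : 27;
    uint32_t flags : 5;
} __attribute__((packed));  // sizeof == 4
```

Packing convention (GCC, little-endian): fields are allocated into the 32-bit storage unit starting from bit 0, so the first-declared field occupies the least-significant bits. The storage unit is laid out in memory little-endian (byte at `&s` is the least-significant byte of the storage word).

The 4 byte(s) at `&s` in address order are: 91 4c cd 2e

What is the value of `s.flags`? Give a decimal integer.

[0]=0x91 [1]=0x4c [2]=0xcd [3]=0x2e (little-endian) → word 0x2ecd4c91
kind:27 @ bit 0 → (0x2ecd4c91>>0)&0x7ffffff = 0x6cd4c91
flags:5 @ bit 27 → (0x2ecd4c91>>27)&0x1f = 0x5  ←

5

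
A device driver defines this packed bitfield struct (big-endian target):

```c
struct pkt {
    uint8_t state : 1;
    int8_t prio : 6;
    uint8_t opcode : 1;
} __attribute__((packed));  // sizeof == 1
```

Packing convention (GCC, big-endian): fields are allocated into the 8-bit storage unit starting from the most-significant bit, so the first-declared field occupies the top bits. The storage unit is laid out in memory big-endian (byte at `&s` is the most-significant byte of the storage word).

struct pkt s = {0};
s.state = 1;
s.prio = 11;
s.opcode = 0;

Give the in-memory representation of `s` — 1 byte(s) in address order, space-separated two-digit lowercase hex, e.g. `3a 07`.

[7+:1] state=1 & 0x1 = 0x1; word=0x80
[1+:6] prio=11 & 0x3f = 0xb; word=0x96
[0+:1] opcode=0 & 0x1 = 0x0; word=0x96
word = 0x96 → big-endian bytes:
  [0]=0x96

96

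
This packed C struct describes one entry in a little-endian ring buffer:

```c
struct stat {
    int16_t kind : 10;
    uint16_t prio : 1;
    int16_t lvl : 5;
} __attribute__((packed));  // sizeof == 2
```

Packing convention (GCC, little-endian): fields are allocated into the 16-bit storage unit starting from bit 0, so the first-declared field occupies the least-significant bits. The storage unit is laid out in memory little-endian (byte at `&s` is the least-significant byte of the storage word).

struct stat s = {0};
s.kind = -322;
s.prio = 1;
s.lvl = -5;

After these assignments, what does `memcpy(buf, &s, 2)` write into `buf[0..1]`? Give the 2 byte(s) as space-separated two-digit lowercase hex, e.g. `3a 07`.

[0+:10] kind=-322 & 0x3ff = 0x2be; word=0x02be
[10+:1] prio=1 & 0x1 = 0x1; word=0x06be
[11+:5] lvl=-5 & 0x1f = 0x1b; word=0xdebe
word = 0xdebe → little-endian bytes:
  [0]=0xbe  [1]=0xde

be de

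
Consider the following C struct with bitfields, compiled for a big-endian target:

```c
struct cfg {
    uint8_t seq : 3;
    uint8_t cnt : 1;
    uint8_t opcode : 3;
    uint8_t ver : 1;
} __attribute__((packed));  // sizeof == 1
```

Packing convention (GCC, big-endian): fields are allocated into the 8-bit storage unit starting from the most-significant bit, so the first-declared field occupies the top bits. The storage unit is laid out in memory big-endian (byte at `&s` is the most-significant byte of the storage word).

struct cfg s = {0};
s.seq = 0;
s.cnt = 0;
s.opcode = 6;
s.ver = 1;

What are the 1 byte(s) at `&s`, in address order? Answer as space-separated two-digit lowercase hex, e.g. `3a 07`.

0d

[5+:3] seq=0 & 0x7 = 0x0; word=0x00
[4+:1] cnt=0 & 0x1 = 0x0; word=0x00
[1+:3] opcode=6 & 0x7 = 0x6; word=0x0c
[0+:1] ver=1 & 0x1 = 0x1; word=0x0d
word = 0x0d → big-endian bytes:
  [0]=0x0d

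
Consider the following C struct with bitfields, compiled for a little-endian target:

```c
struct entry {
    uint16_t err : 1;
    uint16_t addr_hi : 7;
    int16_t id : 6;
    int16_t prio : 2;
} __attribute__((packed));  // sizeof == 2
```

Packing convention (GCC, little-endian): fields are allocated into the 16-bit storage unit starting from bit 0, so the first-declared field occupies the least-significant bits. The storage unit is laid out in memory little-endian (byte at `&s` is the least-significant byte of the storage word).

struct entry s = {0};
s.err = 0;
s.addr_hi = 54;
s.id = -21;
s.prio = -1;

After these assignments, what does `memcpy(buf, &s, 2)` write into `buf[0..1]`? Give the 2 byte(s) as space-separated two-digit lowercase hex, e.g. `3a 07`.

6c eb

err (1b) val=0 bits=0x0 at bit 0: 0x0000
addr_hi (7b) val=54 bits=0x36 at bit 1: 0x006c
id (6b) val=-21 bits=0x2b at bit 8: 0x2b6c
prio (2b) val=-1 bits=0x3 at bit 14: 0xeb6c
word = 0xeb6c → little-endian bytes:
  [0]=0x6c  [1]=0xeb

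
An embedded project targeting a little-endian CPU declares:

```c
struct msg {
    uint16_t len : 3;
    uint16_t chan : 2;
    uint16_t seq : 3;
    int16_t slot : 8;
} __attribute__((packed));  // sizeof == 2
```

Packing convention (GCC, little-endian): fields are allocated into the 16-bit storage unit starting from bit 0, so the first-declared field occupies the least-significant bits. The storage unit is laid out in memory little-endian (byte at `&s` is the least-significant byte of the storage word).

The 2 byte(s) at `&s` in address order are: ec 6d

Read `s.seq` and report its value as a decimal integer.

[0]=0xec [1]=0x6d (little-endian) → word 0x6dec
len:3 @ bit 0 → (0x6dec>>0)&0x7 = 0x4
chan:2 @ bit 3 → (0x6dec>>3)&0x3 = 0x1
seq:3 @ bit 5 → (0x6dec>>5)&0x7 = 0x7  ←
slot:8 @ bit 8 → (0x6dec>>8)&0xff = 0x6d

7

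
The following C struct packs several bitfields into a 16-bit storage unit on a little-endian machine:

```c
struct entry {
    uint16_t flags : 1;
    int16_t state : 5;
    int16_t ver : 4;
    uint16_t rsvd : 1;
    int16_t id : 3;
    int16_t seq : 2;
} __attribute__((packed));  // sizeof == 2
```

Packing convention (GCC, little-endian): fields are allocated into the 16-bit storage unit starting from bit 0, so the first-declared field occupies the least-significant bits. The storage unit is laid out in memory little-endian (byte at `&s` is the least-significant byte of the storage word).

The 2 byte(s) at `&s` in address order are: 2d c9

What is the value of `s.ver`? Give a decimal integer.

[0]=0x2d [1]=0xc9 (little-endian) → word 0xc92d
flags:1 @ bit 0 → (0xc92d>>0)&0x1 = 0x1
state:5 @ bit 1 → (0xc92d>>1)&0x1f = 0x16
ver:4 @ bit 6 → (0xc92d>>6)&0xf = 0x4  ←
rsvd:1 @ bit 10 → (0xc92d>>10)&0x1 = 0x0
id:3 @ bit 11 → (0xc92d>>11)&0x7 = 0x1
seq:2 @ bit 14 → (0xc92d>>14)&0x3 = 0x3
ver signed 4b, MSB=0: value = 4

4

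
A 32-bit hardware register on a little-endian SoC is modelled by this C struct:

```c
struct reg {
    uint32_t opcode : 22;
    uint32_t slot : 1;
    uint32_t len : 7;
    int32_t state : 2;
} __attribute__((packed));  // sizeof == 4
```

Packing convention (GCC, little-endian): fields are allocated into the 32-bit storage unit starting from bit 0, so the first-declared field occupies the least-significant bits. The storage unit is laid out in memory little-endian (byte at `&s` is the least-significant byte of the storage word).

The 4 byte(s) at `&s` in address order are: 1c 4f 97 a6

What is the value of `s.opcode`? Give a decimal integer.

1527580

[0]=0x1c [1]=0x4f [2]=0x97 [3]=0xa6 (little-endian) → word 0xa6974f1c
opcode [0+:22] = (word>>0) & 0x3fffff = 1527580  ←
slot [22+:1] = (word>>22) & 0x1 = 0
len [23+:7] = (word>>23) & 0x7f = 77
state [30+:2] = (word>>30) & 0x3 = 2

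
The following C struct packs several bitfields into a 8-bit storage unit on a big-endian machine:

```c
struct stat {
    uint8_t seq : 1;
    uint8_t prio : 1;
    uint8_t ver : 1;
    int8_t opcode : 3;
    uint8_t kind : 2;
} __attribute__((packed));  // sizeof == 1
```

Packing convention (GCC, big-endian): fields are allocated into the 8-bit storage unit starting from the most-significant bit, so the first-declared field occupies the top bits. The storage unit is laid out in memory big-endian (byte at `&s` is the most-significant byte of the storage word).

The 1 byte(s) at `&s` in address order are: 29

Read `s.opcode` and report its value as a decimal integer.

[0]=0x29 (big-endian) → word 0x29
seq [7+:1] = (word>>7) & 0x1 = 0
prio [6+:1] = (word>>6) & 0x1 = 0
ver [5+:1] = (word>>5) & 0x1 = 1
opcode [2+:3] = (word>>2) & 0x7 = 2  ←
kind [0+:2] = (word>>0) & 0x3 = 1
opcode signed 3b, MSB=0: value = 2

2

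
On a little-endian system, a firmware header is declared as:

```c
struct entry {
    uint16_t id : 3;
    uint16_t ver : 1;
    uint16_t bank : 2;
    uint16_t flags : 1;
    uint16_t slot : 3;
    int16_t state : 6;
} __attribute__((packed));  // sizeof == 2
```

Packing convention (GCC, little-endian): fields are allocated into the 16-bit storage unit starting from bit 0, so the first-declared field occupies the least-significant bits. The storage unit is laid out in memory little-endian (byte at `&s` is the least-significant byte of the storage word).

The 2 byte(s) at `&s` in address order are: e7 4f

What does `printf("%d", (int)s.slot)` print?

7

[0]=0xe7 [1]=0x4f (little-endian) → word 0x4fe7
id [0+:3] = (word>>0) & 0x7 = 7
ver [3+:1] = (word>>3) & 0x1 = 0
bank [4+:2] = (word>>4) & 0x3 = 2
flags [6+:1] = (word>>6) & 0x1 = 1
slot [7+:3] = (word>>7) & 0x7 = 7  ←
state [10+:6] = (word>>10) & 0x3f = 19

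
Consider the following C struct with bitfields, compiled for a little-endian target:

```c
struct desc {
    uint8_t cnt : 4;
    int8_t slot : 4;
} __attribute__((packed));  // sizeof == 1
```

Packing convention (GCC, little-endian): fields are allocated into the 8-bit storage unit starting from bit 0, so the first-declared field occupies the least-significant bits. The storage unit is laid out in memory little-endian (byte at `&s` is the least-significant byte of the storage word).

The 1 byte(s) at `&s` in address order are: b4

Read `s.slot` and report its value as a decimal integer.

[0]=0xb4 (little-endian) → word 0xb4
cnt [0+:4] = (word>>0) & 0xf = 4
slot [4+:4] = (word>>4) & 0xf = 11  ←
slot signed 4b, MSB=1: 11 - 16 = -5

-5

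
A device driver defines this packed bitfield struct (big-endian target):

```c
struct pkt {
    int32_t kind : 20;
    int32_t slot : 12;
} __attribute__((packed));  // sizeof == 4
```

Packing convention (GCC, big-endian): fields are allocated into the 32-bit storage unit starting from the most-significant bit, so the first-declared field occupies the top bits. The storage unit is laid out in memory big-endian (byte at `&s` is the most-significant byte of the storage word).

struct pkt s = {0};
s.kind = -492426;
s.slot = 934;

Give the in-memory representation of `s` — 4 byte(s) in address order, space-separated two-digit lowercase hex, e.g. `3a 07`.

87 c7 63 a6

[12+:20] kind=-492426 & 0xfffff = 0x87c76; word=0x87c76000
[0+:12] slot=934 & 0xfff = 0x3a6; word=0x87c763a6
word = 0x87c763a6 → big-endian bytes:
  [0]=0x87  [1]=0xc7  [2]=0x63  [3]=0xa6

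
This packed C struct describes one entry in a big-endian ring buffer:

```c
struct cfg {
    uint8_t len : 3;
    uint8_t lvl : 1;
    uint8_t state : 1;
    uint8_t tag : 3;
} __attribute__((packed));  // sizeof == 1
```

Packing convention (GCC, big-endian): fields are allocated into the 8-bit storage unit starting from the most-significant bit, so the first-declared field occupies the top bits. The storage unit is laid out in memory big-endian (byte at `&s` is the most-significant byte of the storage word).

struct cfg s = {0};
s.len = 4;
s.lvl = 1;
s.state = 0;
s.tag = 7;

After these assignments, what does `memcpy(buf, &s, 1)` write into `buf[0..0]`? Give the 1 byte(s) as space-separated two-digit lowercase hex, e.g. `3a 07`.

len (3b) val=4 bits=0x4 at bit 5: 0x80
lvl (1b) val=1 bits=0x1 at bit 4: 0x90
state (1b) val=0 bits=0x0 at bit 3: 0x90
tag (3b) val=7 bits=0x7 at bit 0: 0x97
word = 0x97 → big-endian bytes:
  [0]=0x97

97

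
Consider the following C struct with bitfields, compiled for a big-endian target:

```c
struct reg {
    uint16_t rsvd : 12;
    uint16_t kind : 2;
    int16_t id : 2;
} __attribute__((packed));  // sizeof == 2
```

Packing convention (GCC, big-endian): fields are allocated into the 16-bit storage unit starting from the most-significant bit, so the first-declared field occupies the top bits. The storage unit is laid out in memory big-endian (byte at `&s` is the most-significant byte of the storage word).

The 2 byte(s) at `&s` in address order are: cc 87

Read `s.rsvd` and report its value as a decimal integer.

[0]=0xcc [1]=0x87 (big-endian) → word 0xcc87
rsvd [4+:12] = (word>>4) & 0xfff = 3272  ←
kind [2+:2] = (word>>2) & 0x3 = 1
id [0+:2] = (word>>0) & 0x3 = 3

3272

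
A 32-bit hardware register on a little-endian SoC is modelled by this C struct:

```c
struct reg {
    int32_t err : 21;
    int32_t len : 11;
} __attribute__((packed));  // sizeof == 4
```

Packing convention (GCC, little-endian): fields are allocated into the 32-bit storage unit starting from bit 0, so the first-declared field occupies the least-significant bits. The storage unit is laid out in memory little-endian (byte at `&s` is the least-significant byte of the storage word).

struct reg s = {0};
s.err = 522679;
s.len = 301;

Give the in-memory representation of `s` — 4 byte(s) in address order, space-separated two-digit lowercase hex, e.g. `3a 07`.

b7 f9 a7 25

err (21b) val=522679 bits=0x7f9b7 at bit 0: 0x0007f9b7
len (11b) val=301 bits=0x12d at bit 21: 0x25a7f9b7
word = 0x25a7f9b7 → little-endian bytes:
  [0]=0xb7  [1]=0xf9  [2]=0xa7  [3]=0x25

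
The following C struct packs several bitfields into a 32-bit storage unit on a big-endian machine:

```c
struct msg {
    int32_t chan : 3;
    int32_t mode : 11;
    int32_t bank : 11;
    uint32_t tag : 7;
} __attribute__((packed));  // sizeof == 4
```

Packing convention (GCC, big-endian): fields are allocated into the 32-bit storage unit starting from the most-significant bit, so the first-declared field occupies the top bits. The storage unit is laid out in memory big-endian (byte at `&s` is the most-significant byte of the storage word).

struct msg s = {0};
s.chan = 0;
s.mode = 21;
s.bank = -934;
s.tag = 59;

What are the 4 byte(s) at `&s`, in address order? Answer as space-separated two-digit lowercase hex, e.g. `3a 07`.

[29+:3] chan=0 & 0x7 = 0x0; word=0x00000000
[18+:11] mode=21 & 0x7ff = 0x15; word=0x00540000
[7+:11] bank=-934 & 0x7ff = 0x45a; word=0x00562d00
[0+:7] tag=59 & 0x7f = 0x3b; word=0x00562d3b
word = 0x00562d3b → big-endian bytes:
  [0]=0x00  [1]=0x56  [2]=0x2d  [3]=0x3b

00 56 2d 3b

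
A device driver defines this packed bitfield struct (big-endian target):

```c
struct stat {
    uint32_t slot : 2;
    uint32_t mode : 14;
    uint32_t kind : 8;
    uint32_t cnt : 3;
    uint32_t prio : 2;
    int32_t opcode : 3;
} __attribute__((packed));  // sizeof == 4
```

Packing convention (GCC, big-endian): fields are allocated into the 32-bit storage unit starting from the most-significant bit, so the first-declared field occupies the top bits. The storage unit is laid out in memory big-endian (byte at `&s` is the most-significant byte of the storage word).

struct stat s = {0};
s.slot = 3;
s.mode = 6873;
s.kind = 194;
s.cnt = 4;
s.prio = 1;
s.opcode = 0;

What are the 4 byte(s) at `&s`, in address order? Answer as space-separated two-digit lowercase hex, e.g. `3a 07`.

da d9 c2 88

slot:2 = 3 → 0x3 << 30 → word 0xc0000000
mode:14 = 6873 → 0x1ad9 << 16 → word 0xdad90000
kind:8 = 194 → 0xc2 << 8 → word 0xdad9c200
cnt:3 = 4 → 0x4 << 5 → word 0xdad9c280
prio:2 = 1 → 0x1 << 3 → word 0xdad9c288
opcode:3 = 0 → 0x0 << 0 → word 0xdad9c288
word = 0xdad9c288 → big-endian bytes:
  [0]=0xda  [1]=0xd9  [2]=0xc2  [3]=0x88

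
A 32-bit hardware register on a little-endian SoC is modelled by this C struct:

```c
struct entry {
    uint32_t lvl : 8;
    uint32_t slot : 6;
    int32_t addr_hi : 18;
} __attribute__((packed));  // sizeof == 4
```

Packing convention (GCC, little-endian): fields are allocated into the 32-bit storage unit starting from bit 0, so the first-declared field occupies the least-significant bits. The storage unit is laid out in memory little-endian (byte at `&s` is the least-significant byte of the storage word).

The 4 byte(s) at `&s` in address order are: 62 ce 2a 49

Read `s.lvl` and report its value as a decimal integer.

[0]=0x62 [1]=0xce [2]=0x2a [3]=0x49 (little-endian) → word 0x492ace62
lvl [0+:8] = (word>>0) & 0xff = 98  ←
slot [8+:6] = (word>>8) & 0x3f = 14
addr_hi [14+:18] = (word>>14) & 0x3ffff = 74923

98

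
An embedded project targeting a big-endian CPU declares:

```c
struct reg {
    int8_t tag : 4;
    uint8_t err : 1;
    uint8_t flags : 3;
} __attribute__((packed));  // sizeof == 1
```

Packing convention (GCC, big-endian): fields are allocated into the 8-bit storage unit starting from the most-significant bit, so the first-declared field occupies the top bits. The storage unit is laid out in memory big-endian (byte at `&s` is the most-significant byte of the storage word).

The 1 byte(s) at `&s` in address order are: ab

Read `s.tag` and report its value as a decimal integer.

-6

[0]=0xab (big-endian) → word 0xab
tag:4 @ bit 4 → (0xab>>4)&0xf = 0xa  ←
err:1 @ bit 3 → (0xab>>3)&0x1 = 0x1
flags:3 @ bit 0 → (0xab>>0)&0x7 = 0x3
tag signed 4b, MSB=1: 10 - 16 = -6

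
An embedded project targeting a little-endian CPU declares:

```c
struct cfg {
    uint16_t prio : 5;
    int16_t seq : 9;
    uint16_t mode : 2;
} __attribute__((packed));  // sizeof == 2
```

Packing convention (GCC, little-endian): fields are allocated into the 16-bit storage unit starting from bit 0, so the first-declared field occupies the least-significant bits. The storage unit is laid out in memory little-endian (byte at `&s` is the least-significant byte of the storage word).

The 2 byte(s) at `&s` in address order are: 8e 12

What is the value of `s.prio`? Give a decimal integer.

[0]=0x8e [1]=0x12 (little-endian) → word 0x128e
prio [0+:5] = (word>>0) & 0x1f = 14  ←
seq [5+:9] = (word>>5) & 0x1ff = 148
mode [14+:2] = (word>>14) & 0x3 = 0

14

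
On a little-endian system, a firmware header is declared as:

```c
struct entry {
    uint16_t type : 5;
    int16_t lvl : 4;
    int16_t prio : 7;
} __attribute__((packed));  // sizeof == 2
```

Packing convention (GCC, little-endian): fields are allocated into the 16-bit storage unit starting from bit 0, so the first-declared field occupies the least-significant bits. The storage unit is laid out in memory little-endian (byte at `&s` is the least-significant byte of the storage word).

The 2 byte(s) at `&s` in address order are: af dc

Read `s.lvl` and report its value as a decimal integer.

[0]=0xaf [1]=0xdc (little-endian) → word 0xdcaf
type:5 @ bit 0 → (0xdcaf>>0)&0x1f = 0xf
lvl:4 @ bit 5 → (0xdcaf>>5)&0xf = 0x5  ←
prio:7 @ bit 9 → (0xdcaf>>9)&0x7f = 0x6e
lvl signed 4b, MSB=0: value = 5

5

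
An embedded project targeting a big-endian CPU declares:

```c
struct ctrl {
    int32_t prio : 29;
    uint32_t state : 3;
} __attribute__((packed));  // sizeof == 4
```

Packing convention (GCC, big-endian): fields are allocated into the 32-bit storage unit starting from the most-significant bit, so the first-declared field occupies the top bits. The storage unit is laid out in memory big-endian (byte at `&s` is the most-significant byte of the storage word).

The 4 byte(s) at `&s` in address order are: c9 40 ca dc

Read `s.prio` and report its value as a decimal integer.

[0]=0xc9 [1]=0x40 [2]=0xca [3]=0xdc (big-endian) → word 0xc940cadc
prio [3+:29] = (word>>3) & 0x1fffffff = 422058331  ←
state [0+:3] = (word>>0) & 0x7 = 4
prio signed 29b, MSB=1: 422058331 - 536870912 = -114812581

-114812581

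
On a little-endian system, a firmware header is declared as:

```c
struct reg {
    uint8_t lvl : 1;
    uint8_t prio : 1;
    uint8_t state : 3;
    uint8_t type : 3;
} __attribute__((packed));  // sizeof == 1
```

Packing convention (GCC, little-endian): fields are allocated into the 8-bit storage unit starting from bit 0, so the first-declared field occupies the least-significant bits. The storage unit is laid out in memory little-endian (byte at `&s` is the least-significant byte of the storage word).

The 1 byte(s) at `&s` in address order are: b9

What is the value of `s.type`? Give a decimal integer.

[0]=0xb9 (little-endian) → word 0xb9
lvl [0+:1] = (word>>0) & 0x1 = 1
prio [1+:1] = (word>>1) & 0x1 = 0
state [2+:3] = (word>>2) & 0x7 = 6
type [5+:3] = (word>>5) & 0x7 = 5  ←

5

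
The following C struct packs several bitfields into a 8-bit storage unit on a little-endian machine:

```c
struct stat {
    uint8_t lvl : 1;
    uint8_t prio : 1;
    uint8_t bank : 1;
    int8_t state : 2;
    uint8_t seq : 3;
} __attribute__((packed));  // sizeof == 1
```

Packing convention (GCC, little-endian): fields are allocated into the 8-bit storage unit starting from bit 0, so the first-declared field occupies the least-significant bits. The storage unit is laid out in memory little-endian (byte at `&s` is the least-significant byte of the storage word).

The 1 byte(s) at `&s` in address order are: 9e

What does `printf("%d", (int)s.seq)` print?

[0]=0x9e (little-endian) → word 0x9e
lvl:1 @ bit 0 → (0x9e>>0)&0x1 = 0x0
prio:1 @ bit 1 → (0x9e>>1)&0x1 = 0x1
bank:1 @ bit 2 → (0x9e>>2)&0x1 = 0x1
state:2 @ bit 3 → (0x9e>>3)&0x3 = 0x3
seq:3 @ bit 5 → (0x9e>>5)&0x7 = 0x4  ←

4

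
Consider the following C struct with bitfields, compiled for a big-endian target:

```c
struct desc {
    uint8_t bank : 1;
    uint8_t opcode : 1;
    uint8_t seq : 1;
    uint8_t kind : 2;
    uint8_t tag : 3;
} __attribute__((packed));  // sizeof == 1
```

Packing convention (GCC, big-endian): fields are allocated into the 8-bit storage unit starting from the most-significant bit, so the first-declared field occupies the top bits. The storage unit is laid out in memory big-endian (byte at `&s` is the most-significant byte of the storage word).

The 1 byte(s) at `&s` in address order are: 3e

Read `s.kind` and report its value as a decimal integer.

3

[0]=0x3e (big-endian) → word 0x3e
bank [7+:1] = (word>>7) & 0x1 = 0
opcode [6+:1] = (word>>6) & 0x1 = 0
seq [5+:1] = (word>>5) & 0x1 = 1
kind [3+:2] = (word>>3) & 0x3 = 3  ←
tag [0+:3] = (word>>0) & 0x7 = 6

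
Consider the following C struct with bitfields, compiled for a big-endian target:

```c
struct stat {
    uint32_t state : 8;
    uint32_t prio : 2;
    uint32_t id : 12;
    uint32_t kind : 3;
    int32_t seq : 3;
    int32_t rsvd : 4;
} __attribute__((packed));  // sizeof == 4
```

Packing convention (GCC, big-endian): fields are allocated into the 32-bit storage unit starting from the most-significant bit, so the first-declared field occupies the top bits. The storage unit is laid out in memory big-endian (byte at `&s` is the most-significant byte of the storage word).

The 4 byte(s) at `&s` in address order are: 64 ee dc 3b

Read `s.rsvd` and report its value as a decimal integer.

-5

[0]=0x64 [1]=0xee [2]=0xdc [3]=0x3b (big-endian) → word 0x64eedc3b
state:8 @ bit 24 → (0x64eedc3b>>24)&0xff = 0x64
prio:2 @ bit 22 → (0x64eedc3b>>22)&0x3 = 0x3
id:12 @ bit 10 → (0x64eedc3b>>10)&0xfff = 0xbb7
kind:3 @ bit 7 → (0x64eedc3b>>7)&0x7 = 0x0
seq:3 @ bit 4 → (0x64eedc3b>>4)&0x7 = 0x3
rsvd:4 @ bit 0 → (0x64eedc3b>>0)&0xf = 0xb  ←
rsvd signed 4b, MSB=1: 11 - 16 = -5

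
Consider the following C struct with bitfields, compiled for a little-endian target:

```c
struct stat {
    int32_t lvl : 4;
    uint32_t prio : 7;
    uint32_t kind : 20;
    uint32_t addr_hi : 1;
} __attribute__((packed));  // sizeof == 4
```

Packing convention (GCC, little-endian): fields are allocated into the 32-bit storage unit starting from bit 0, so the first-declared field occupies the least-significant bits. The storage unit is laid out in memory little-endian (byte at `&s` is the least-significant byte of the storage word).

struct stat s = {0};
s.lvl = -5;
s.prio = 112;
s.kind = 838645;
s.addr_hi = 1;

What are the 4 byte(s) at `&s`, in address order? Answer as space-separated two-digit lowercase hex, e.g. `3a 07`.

[0+:4] lvl=-5 & 0xf = 0xb; word=0x0000000b
[4+:7] prio=112 & 0x7f = 0x70; word=0x0000070b
[11+:20] kind=838645 & 0xfffff = 0xccbf5; word=0x665faf0b
[31+:1] addr_hi=1 & 0x1 = 0x1; word=0xe65faf0b
word = 0xe65faf0b → little-endian bytes:
  [0]=0x0b  [1]=0xaf  [2]=0x5f  [3]=0xe6

0b af 5f e6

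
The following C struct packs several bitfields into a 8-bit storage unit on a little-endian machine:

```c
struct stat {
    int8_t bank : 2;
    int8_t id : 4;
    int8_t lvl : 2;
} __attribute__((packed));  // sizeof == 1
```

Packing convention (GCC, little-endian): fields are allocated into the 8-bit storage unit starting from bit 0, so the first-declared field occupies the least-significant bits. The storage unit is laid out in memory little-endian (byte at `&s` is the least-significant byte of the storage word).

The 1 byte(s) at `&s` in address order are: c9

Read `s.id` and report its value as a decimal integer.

2

[0]=0xc9 (little-endian) → word 0xc9
bank [0+:2] = (word>>0) & 0x3 = 1
id [2+:4] = (word>>2) & 0xf = 2  ←
lvl [6+:2] = (word>>6) & 0x3 = 3
id signed 4b, MSB=0: value = 2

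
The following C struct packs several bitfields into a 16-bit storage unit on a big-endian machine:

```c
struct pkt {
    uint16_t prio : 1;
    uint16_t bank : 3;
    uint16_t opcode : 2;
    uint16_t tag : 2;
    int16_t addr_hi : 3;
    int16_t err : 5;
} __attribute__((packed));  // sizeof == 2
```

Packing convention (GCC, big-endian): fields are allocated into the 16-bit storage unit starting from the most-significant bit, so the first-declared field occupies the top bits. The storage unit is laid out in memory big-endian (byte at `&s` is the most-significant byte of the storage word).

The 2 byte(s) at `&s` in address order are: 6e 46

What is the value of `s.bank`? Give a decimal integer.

[0]=0x6e [1]=0x46 (big-endian) → word 0x6e46
prio:1 @ bit 15 → (0x6e46>>15)&0x1 = 0x0
bank:3 @ bit 12 → (0x6e46>>12)&0x7 = 0x6  ←
opcode:2 @ bit 10 → (0x6e46>>10)&0x3 = 0x3
tag:2 @ bit 8 → (0x6e46>>8)&0x3 = 0x2
addr_hi:3 @ bit 5 → (0x6e46>>5)&0x7 = 0x2
err:5 @ bit 0 → (0x6e46>>0)&0x1f = 0x6

6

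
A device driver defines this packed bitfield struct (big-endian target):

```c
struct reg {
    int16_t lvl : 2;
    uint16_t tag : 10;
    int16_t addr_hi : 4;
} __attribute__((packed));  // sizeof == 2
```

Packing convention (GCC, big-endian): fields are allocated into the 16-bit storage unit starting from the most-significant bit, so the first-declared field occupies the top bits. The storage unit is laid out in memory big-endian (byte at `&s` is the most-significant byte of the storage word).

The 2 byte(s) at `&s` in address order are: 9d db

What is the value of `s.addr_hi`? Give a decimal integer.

-5

[0]=0x9d [1]=0xdb (big-endian) → word 0x9ddb
lvl [14+:2] = (word>>14) & 0x3 = 2
tag [4+:10] = (word>>4) & 0x3ff = 477
addr_hi [0+:4] = (word>>0) & 0xf = 11  ←
addr_hi signed 4b, MSB=1: 11 - 16 = -5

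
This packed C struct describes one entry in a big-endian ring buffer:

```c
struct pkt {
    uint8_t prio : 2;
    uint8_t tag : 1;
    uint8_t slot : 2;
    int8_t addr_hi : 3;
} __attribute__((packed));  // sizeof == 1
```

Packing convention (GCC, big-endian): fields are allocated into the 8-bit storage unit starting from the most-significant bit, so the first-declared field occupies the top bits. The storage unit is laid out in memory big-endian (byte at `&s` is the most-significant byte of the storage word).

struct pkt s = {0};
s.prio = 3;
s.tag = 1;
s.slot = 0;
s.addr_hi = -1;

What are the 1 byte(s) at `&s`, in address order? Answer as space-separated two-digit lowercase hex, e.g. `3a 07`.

e7

[6+:2] prio=3 & 0x3 = 0x3; word=0xc0
[5+:1] tag=1 & 0x1 = 0x1; word=0xe0
[3+:2] slot=0 & 0x3 = 0x0; word=0xe0
[0+:3] addr_hi=-1 & 0x7 = 0x7; word=0xe7
word = 0xe7 → big-endian bytes:
  [0]=0xe7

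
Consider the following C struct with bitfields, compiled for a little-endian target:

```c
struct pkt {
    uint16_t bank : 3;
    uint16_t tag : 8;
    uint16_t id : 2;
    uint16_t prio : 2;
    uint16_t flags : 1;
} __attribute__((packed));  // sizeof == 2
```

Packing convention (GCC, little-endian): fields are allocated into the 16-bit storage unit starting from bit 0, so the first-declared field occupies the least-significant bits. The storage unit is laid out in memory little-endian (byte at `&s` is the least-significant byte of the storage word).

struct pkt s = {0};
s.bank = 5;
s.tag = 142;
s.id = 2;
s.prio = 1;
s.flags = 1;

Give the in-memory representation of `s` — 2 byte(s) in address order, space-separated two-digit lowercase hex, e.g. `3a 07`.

75 b4

[0+:3] bank=5 & 0x7 = 0x5; word=0x0005
[3+:8] tag=142 & 0xff = 0x8e; word=0x0475
[11+:2] id=2 & 0x3 = 0x2; word=0x1475
[13+:2] prio=1 & 0x3 = 0x1; word=0x3475
[15+:1] flags=1 & 0x1 = 0x1; word=0xb475
word = 0xb475 → little-endian bytes:
  [0]=0x75  [1]=0xb4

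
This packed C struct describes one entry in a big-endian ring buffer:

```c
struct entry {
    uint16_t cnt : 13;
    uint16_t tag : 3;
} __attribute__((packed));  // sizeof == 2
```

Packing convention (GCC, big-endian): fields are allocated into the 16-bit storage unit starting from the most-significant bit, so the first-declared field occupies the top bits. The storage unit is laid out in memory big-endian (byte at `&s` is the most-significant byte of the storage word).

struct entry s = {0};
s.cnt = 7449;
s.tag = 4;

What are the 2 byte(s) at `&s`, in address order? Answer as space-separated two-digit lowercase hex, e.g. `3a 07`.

e8 cc

cnt (13b) val=7449 bits=0x1d19 at bit 3: 0xe8c8
tag (3b) val=4 bits=0x4 at bit 0: 0xe8cc
word = 0xe8cc → big-endian bytes:
  [0]=0xe8  [1]=0xcc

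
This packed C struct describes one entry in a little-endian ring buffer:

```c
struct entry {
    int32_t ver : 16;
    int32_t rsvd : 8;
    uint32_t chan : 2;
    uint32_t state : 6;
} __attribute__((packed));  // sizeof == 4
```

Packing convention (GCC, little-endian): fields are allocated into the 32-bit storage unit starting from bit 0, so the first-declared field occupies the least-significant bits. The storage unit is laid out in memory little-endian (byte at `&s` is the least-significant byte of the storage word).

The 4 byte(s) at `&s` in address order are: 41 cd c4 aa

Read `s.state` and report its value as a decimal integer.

[0]=0x41 [1]=0xcd [2]=0xc4 [3]=0xaa (little-endian) → word 0xaac4cd41
ver:16 @ bit 0 → (0xaac4cd41>>0)&0xffff = 0xcd41
rsvd:8 @ bit 16 → (0xaac4cd41>>16)&0xff = 0xc4
chan:2 @ bit 24 → (0xaac4cd41>>24)&0x3 = 0x2
state:6 @ bit 26 → (0xaac4cd41>>26)&0x3f = 0x2a  ←

42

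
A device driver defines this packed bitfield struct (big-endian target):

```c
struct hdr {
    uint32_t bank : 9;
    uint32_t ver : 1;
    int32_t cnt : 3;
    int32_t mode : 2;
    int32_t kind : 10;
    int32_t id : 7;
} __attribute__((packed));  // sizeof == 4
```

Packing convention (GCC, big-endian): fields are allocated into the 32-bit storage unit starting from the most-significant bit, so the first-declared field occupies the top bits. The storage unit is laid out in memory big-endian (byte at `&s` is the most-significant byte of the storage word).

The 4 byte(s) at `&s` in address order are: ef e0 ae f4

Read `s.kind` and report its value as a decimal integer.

[0]=0xef [1]=0xe0 [2]=0xae [3]=0xf4 (big-endian) → word 0xefe0aef4
bank [23+:9] = (word>>23) & 0x1ff = 479
ver [22+:1] = (word>>22) & 0x1 = 1
cnt [19+:3] = (word>>19) & 0x7 = 4
mode [17+:2] = (word>>17) & 0x3 = 0
kind [7+:10] = (word>>7) & 0x3ff = 349  ←
id [0+:7] = (word>>0) & 0x7f = 116
kind signed 10b, MSB=0: value = 349

349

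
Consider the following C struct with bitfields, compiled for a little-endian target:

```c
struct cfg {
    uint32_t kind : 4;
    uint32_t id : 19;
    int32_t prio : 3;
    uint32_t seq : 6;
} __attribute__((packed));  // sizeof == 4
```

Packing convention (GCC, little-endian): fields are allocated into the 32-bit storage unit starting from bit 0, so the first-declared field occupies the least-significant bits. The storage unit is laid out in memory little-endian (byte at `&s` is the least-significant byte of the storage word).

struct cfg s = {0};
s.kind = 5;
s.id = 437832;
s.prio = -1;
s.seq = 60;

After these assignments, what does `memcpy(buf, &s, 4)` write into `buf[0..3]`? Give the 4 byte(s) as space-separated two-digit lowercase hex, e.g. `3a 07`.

kind (4b) val=5 bits=0x5 at bit 0: 0x00000005
id (19b) val=437832 bits=0x6ae48 at bit 4: 0x006ae485
prio (3b) val=-1 bits=0x7 at bit 23: 0x03eae485
seq (6b) val=60 bits=0x3c at bit 26: 0xf3eae485
word = 0xf3eae485 → little-endian bytes:
  [0]=0x85  [1]=0xe4  [2]=0xea  [3]=0xf3

85 e4 ea f3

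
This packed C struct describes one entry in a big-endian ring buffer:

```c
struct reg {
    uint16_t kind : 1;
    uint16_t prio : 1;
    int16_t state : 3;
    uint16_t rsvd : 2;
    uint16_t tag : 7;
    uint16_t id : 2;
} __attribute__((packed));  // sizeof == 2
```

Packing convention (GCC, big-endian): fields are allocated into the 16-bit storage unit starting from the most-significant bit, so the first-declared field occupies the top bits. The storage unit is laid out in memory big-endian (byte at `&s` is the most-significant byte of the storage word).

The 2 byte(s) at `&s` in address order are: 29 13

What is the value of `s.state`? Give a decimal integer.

[0]=0x29 [1]=0x13 (big-endian) → word 0x2913
kind:1 @ bit 15 → (0x2913>>15)&0x1 = 0x0
prio:1 @ bit 14 → (0x2913>>14)&0x1 = 0x0
state:3 @ bit 11 → (0x2913>>11)&0x7 = 0x5  ←
rsvd:2 @ bit 9 → (0x2913>>9)&0x3 = 0x0
tag:7 @ bit 2 → (0x2913>>2)&0x7f = 0x44
id:2 @ bit 0 → (0x2913>>0)&0x3 = 0x3
state signed 3b, MSB=1: 5 - 8 = -3

-3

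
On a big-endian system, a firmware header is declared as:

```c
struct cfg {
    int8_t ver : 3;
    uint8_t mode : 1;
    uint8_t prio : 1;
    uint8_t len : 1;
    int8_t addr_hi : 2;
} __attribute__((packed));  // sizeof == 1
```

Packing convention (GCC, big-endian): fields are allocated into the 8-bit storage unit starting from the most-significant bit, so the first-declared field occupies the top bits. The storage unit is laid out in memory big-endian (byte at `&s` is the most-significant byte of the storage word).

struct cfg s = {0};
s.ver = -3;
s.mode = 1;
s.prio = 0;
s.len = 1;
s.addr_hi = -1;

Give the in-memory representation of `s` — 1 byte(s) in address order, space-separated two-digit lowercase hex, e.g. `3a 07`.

[5+:3] ver=-3 & 0x7 = 0x5; word=0xa0
[4+:1] mode=1 & 0x1 = 0x1; word=0xb0
[3+:1] prio=0 & 0x1 = 0x0; word=0xb0
[2+:1] len=1 & 0x1 = 0x1; word=0xb4
[0+:2] addr_hi=-1 & 0x3 = 0x3; word=0xb7
word = 0xb7 → big-endian bytes:
  [0]=0xb7

b7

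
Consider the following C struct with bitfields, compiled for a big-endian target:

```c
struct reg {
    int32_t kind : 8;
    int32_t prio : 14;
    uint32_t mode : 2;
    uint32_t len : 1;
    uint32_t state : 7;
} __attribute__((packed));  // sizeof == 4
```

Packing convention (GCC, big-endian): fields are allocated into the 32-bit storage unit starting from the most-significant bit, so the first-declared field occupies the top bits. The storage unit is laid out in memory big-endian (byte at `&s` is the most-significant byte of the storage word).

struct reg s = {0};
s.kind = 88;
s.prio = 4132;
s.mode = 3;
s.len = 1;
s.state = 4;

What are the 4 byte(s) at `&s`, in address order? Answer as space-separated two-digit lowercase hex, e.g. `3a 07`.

kind:8 = 88 → 0x58 << 24 → word 0x58000000
prio:14 = 4132 → 0x1024 << 10 → word 0x58409000
mode:2 = 3 → 0x3 << 8 → word 0x58409300
len:1 = 1 → 0x1 << 7 → word 0x58409380
state:7 = 4 → 0x4 << 0 → word 0x58409384
word = 0x58409384 → big-endian bytes:
  [0]=0x58  [1]=0x40  [2]=0x93  [3]=0x84

58 40 93 84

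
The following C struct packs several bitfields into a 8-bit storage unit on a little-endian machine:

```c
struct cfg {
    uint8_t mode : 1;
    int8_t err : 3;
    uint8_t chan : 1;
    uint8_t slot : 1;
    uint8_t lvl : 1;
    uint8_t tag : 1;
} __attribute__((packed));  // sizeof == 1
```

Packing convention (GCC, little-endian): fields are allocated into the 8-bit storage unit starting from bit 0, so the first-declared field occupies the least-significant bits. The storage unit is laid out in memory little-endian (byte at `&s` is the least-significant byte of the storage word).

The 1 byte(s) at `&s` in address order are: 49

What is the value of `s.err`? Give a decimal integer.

-4

[0]=0x49 (little-endian) → word 0x49
mode:1 @ bit 0 → (0x49>>0)&0x1 = 0x1
err:3 @ bit 1 → (0x49>>1)&0x7 = 0x4  ←
chan:1 @ bit 4 → (0x49>>4)&0x1 = 0x0
slot:1 @ bit 5 → (0x49>>5)&0x1 = 0x0
lvl:1 @ bit 6 → (0x49>>6)&0x1 = 0x1
tag:1 @ bit 7 → (0x49>>7)&0x1 = 0x0
err signed 3b, MSB=1: 4 - 8 = -4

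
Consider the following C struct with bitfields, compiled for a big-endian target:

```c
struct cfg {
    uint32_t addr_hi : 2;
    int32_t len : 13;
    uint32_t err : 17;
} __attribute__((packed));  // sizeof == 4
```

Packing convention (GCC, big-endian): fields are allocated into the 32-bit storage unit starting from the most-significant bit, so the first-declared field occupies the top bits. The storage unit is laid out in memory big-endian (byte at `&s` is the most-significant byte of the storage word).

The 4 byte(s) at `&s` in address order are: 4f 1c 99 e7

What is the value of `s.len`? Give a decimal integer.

1934

[0]=0x4f [1]=0x1c [2]=0x99 [3]=0xe7 (big-endian) → word 0x4f1c99e7
addr_hi [30+:2] = (word>>30) & 0x3 = 1
len [17+:13] = (word>>17) & 0x1fff = 1934  ←
err [0+:17] = (word>>0) & 0x1ffff = 39399
len signed 13b, MSB=0: value = 1934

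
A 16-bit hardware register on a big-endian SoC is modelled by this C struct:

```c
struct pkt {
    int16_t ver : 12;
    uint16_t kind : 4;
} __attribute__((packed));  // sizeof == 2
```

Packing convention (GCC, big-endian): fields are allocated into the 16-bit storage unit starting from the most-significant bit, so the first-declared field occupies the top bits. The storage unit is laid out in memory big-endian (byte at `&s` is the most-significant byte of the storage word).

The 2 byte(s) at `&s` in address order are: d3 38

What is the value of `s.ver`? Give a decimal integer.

[0]=0xd3 [1]=0x38 (big-endian) → word 0xd338
ver:12 @ bit 4 → (0xd338>>4)&0xfff = 0xd33  ←
kind:4 @ bit 0 → (0xd338>>0)&0xf = 0x8
ver signed 12b, MSB=1: 3379 - 4096 = -717

-717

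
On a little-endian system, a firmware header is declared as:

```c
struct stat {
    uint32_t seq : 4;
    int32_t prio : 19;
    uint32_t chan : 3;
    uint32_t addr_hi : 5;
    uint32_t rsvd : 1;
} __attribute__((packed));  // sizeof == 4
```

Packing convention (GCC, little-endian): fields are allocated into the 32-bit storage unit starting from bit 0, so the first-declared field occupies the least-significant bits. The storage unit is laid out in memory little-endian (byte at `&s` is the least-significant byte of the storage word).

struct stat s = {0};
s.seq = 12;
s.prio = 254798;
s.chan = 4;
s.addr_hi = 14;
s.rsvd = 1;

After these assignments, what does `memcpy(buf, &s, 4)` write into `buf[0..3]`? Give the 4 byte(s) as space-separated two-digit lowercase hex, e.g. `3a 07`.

ec 34 3e ba

seq (4b) val=12 bits=0xc at bit 0: 0x0000000c
prio (19b) val=254798 bits=0x3e34e at bit 4: 0x003e34ec
chan (3b) val=4 bits=0x4 at bit 23: 0x023e34ec
addr_hi (5b) val=14 bits=0xe at bit 26: 0x3a3e34ec
rsvd (1b) val=1 bits=0x1 at bit 31: 0xba3e34ec
word = 0xba3e34ec → little-endian bytes:
  [0]=0xec  [1]=0x34  [2]=0x3e  [3]=0xba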